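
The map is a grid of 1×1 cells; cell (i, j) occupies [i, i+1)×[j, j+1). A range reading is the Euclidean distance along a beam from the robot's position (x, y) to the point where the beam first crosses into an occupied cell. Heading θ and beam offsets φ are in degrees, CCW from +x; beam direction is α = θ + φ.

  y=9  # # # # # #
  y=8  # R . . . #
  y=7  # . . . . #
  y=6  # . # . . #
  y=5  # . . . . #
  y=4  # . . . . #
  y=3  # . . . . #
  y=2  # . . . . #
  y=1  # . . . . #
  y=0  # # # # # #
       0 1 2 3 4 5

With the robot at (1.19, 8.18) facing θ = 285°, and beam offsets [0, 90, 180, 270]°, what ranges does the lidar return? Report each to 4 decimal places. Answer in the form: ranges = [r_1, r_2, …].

beam 1: φ=0°, α=285°
  direction (0.2588, -0.9659); cell (1,8); t to first gridline: x 3.1296, y 0.1863 (then +3.8637 / +1.0353)
    (1,7) via y @ 0.1863
    (1,6) via y @ 1.2216
    (1,5) via y @ 2.2569
    (2,5) via x @ 3.1296
    (2,4) via y @ 3.2922
    (2,3) via y @ 4.3275
    (2,2) via y @ 5.3627
    (2,1) via y @ 6.3980
    (3,1) via x @ 6.9933
    (3,0) via y @ 7.4333  # hit
  → r_1 = 7.4333
beam 2: φ=90°, α=15°
  direction (0.9659, 0.2588); cell (1,8); t to first gridline: x 0.8386, y 3.1682 (then +1.0353 / +3.8637)
    (2,8) via x @ 0.8386
    (3,8) via x @ 1.8738
    (4,8) via x @ 2.9091
    (4,9) via y @ 3.1682  # hit
  → r_2 = 3.1682
beam 3: φ=180°, α=105°
  direction (-0.2588, 0.9659); cell (1,8); t to first gridline: x 0.7341, y 0.8489 (then +3.8637 / +1.0353)
    (0,8) via x @ 0.7341  # hit
  → r_3 = 0.7341
beam 4: φ=270°, α=195°
  direction (-0.9659, -0.2588); cell (1,8); t to first gridline: x 0.1967, y 0.6955 (then +1.0353 / +3.8637)
    (0,8) via x @ 0.1967  # hit
  → r_4 = 0.1967

ranges = [7.4333, 3.1682, 0.7341, 0.1967]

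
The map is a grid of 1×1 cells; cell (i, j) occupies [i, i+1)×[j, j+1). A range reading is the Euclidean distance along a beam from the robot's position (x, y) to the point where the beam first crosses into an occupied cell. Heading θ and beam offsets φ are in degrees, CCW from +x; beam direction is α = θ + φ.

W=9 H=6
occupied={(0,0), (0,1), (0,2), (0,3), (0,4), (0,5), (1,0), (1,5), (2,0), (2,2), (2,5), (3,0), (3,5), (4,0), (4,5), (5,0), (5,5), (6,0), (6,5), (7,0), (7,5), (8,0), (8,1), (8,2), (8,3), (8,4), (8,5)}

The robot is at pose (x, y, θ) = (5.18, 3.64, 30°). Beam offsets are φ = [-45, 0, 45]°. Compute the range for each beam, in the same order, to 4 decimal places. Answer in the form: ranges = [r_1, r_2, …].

ranges = [2.9195, 2.7200, 1.4080]

beam 1: φ=-45°, α=345°
  cosα=0.9659 sinα=-0.2588 | (5,3) | tMaxX 0.8489 tMaxY 2.4728 | tΔX 1.0353 tΔY 3.8637
    t=0.8489 [x] (6,3)
    t=1.8842 [x] (7,3)
    t=2.4728 [y] (7,2)
    t=2.9195 [x] (8,2) — stop
  → r_1 = 2.9195
beam 2: φ=0°, α=30°
  cosα=0.8660 sinα=0.5000 | (5,3) | tMaxX 0.9469 tMaxY 0.7200 | tΔX 1.1547 tΔY 2.0000
    t=0.7200 [y] (5,4)
    t=0.9469 [x] (6,4)
    t=2.1016 [x] (7,4)
    t=2.7200 [y] (7,5) — stop
  → r_2 = 2.7200
beam 3: φ=45°, α=75°
  cosα=0.2588 sinα=0.9659 | (5,3) | tMaxX 3.1682 tMaxY 0.3727 | tΔX 3.8637 tΔY 1.0353
    t=0.3727 [y] (5,4)
    t=1.4080 [y] (5,5) — stop
  → r_3 = 1.4080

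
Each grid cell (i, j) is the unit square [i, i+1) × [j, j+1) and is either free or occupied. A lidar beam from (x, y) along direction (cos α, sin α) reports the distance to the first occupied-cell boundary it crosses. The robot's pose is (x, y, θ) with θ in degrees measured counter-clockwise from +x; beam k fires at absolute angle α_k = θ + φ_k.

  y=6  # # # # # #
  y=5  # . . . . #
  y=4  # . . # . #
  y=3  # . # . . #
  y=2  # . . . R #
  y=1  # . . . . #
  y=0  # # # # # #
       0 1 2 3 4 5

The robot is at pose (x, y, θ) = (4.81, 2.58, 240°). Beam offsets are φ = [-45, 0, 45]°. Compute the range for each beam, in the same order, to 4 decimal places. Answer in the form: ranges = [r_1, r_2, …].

beam 1: φ=-45°, α=195°
  d=(-0.9659,-0.2588)  start (4,2)  tX=0.8386 tY=2.2409  stride 1/|dx|=1.0353 1/|dy|=3.8637
    cross x-line → (3,2), t=0.8386
    cross x-line → (2,2), t=1.8738
    cross y-line → (2,1), t=2.2409
    cross x-line → (1,1), t=2.9091
    cross x-line → (0,1), t=3.9444 (wall)
  → r_1 = 3.9444
beam 2: φ=0°, α=240°
  d=(-0.5000,-0.8660)  start (4,2)  tX=1.6200 tY=0.6697  stride 1/|dx|=2.0000 1/|dy|=1.1547
    cross y-line → (4,1), t=0.6697
    cross x-line → (3,1), t=1.6200
    cross y-line → (3,0), t=1.8244 (wall)
  → r_2 = 1.8244
beam 3: φ=45°, α=285°
  d=(0.2588,-0.9659)  start (4,2)  tX=0.7341 tY=0.6005  stride 1/|dx|=3.8637 1/|dy|=1.0353
    cross y-line → (4,1), t=0.6005
    cross x-line → (5,1), t=0.7341 (wall)
  → r_3 = 0.7341

ranges = [3.9444, 1.8244, 0.7341]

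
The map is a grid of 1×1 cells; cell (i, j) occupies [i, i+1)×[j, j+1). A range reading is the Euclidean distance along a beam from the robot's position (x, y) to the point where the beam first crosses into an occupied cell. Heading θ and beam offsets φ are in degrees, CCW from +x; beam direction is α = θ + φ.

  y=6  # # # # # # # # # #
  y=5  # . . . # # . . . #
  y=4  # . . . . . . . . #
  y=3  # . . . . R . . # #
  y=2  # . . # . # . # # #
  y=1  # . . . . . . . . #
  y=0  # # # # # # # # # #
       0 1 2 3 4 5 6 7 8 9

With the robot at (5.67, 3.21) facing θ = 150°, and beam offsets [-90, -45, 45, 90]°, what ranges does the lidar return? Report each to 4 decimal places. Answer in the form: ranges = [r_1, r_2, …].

ranges = [3.2216, 1.8531, 1.7289, 0.2425]

beam 1: φ=-90°, α=60°
  direction (0.5000, 0.8660); cell (5,3); t to first gridline: x 0.6600, y 0.9122 (then +2.0000 / +1.1547)
    (6,3) via x @ 0.6600
    (6,4) via y @ 0.9122
    (6,5) via y @ 2.0669
    (7,5) via x @ 2.6600
    (7,6) via y @ 3.2216  # hit
  → r_1 = 3.2216
beam 2: φ=-45°, α=105°
  direction (-0.2588, 0.9659); cell (5,3); t to first gridline: x 2.5887, y 0.8179 (then +3.8637 / +1.0353)
    (5,4) via y @ 0.8179
    (5,5) via y @ 1.8531  # hit
  → r_2 = 1.8531
beam 3: φ=45°, α=195°
  direction (-0.9659, -0.2588); cell (5,3); t to first gridline: x 0.6936, y 0.8114 (then +1.0353 / +3.8637)
    (4,3) via x @ 0.6936
    (4,2) via y @ 0.8114
    (3,2) via x @ 1.7289  # hit
  → r_3 = 1.7289
beam 4: φ=90°, α=240°
  direction (-0.5000, -0.8660); cell (5,3); t to first gridline: x 1.3400, y 0.2425 (then +2.0000 / +1.1547)
    (5,2) via y @ 0.2425  # hit
  → r_4 = 0.2425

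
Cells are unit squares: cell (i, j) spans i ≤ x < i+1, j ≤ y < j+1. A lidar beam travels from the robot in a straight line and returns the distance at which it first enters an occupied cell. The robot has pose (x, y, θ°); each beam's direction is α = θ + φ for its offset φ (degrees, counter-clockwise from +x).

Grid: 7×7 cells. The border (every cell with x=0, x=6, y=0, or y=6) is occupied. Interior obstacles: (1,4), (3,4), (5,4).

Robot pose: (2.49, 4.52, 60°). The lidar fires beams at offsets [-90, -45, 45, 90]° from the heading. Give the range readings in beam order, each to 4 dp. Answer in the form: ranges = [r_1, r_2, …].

beam 1: φ=-90°, α=330°
  d=(0.8660,-0.5000)  start (2,4)  tX=0.5889 tY=1.0400  stride 1/|dx|=1.1547 1/|dy|=2.0000
    cross x-line → (3,4), t=0.5889 (wall)
  → r_1 = 0.5889
beam 2: φ=-45°, α=15°
  d=(0.9659,0.2588)  start (2,4)  tX=0.5280 tY=1.8546  stride 1/|dx|=1.0353 1/|dy|=3.8637
    cross x-line → (3,4), t=0.5280 (wall)
  → r_2 = 0.5280
beam 3: φ=45°, α=105°
  d=(-0.2588,0.9659)  start (2,4)  tX=1.8932 tY=0.4969  stride 1/|dx|=3.8637 1/|dy|=1.0353
    cross y-line → (2,5), t=0.4969
    cross y-line → (2,6), t=1.5322 (wall)
  → r_3 = 1.5322
beam 4: φ=90°, α=150°
  d=(-0.8660,0.5000)  start (2,4)  tX=0.5658 tY=0.9600  stride 1/|dx|=1.1547 1/|dy|=2.0000
    cross x-line → (1,4), t=0.5658 (wall)
  → r_4 = 0.5658

ranges = [0.5889, 0.5280, 1.5322, 0.5658]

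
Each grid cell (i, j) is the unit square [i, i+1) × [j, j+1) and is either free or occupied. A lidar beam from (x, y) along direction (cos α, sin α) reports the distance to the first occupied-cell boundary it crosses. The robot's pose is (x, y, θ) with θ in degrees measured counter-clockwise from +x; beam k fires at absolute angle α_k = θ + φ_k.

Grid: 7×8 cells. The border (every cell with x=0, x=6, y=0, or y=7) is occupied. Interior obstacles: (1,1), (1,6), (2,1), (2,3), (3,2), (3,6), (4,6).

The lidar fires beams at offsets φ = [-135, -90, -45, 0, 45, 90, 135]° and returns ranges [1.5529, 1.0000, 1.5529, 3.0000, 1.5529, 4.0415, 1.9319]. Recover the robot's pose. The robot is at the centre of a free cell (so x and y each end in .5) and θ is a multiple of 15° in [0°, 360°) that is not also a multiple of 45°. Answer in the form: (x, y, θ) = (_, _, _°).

The pose lattice has 23·16 = 368 candidates. Test each by forward raycasting.
  (3.5, 4.5, 210°): beam 2 = 2.8868 ≠ 1.0000 ✗
  (5.5, 5.5, 30°): beam 1 = 4.6587 ≠ 1.5529 ✗
  (5.5, 4.5, 105°): beam 1 = 0.5774 ≠ 1.5529 ✗
  (4.5, 5.5, 255°): beam 1 = 0.5774 ≠ 1.5529 ✗
  (4.5, 5.5, 75°): beam 1 = 3.0000 ≠ 1.5529 ✗
  …
  (2.5, 5.5, 240°): r_1=1.5529, r_2=1.0000, r_3=1.5529, r_4=3.0000, r_5=1.5529, r_6=4.0415, r_7=1.9319 — all match ✓
No second candidate reproduces the full scan.

(x, y, θ) = (2.5, 5.5, 240°)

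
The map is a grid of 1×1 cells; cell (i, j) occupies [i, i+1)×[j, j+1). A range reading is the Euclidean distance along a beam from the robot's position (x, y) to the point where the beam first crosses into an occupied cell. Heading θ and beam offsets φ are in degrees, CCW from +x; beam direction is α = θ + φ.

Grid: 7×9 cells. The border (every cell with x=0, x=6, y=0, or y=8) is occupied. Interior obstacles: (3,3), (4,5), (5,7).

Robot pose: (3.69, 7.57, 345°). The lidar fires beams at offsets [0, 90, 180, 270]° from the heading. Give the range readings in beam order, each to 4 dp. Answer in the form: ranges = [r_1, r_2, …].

beam 1: φ=0°, α=345°
  d=(0.9659,-0.2588)  start (3,7)  tX=0.3209 tY=2.2023  stride 1/|dx|=1.0353 1/|dy|=3.8637
    cross x-line → (4,7), t=0.3209
    cross x-line → (5,7), t=1.3562 (wall)
  → r_1 = 1.3562
beam 2: φ=90°, α=75°
  d=(0.2588,0.9659)  start (3,7)  tX=1.1977 tY=0.4452  stride 1/|dx|=3.8637 1/|dy|=1.0353
    cross y-line → (3,8), t=0.4452 (wall)
  → r_2 = 0.4452
beam 3: φ=180°, α=165°
  d=(-0.9659,0.2588)  start (3,7)  tX=0.7143 tY=1.6614  stride 1/|dx|=1.0353 1/|dy|=3.8637
    cross x-line → (2,7), t=0.7143
    cross y-line → (2,8), t=1.6614 (wall)
  → r_3 = 1.6614
beam 4: φ=270°, α=255°
  d=(-0.2588,-0.9659)  start (3,7)  tX=2.6660 tY=0.5901  stride 1/|dx|=3.8637 1/|dy|=1.0353
    cross y-line → (3,6), t=0.5901
    cross y-line → (3,5), t=1.6254
    cross y-line → (3,4), t=2.6607
    cross x-line → (2,4), t=2.6660
    cross y-line → (2,3), t=3.6959
    cross y-line → (2,2), t=4.7312
    cross y-line → (2,1), t=5.7665
    cross x-line → (1,1), t=6.5297
    cross y-line → (1,0), t=6.8018 (wall)
  → r_4 = 6.8018

ranges = [1.3562, 0.4452, 1.6614, 6.8018]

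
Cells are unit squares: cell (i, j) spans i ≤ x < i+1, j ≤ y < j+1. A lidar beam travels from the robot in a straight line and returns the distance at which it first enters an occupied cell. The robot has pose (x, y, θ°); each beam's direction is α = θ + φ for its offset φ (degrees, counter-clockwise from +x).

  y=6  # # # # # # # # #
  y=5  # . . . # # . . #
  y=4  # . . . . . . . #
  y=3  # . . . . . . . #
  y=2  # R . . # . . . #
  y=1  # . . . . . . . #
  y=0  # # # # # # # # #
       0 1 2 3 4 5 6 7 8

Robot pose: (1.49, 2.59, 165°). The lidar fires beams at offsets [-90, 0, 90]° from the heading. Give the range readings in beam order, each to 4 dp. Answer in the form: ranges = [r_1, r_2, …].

beam 1: φ=-90°, α=75°
  direction (0.2588, 0.9659); cell (1,2); t to first gridline: x 1.9705, y 0.4245 (then +3.8637 / +1.0353)
    (1,3) via y @ 0.4245
    (1,4) via y @ 1.4597
    (2,4) via x @ 1.9705
    (2,5) via y @ 2.4950
    (2,6) via y @ 3.5303  # hit
  → r_1 = 3.5303
beam 2: φ=0°, α=165°
  direction (-0.9659, 0.2588); cell (1,2); t to first gridline: x 0.5073, y 1.5841 (then +1.0353 / +3.8637)
    (0,2) via x @ 0.5073  # hit
  → r_2 = 0.5073
beam 3: φ=90°, α=255°
  direction (-0.2588, -0.9659); cell (1,2); t to first gridline: x 1.8932, y 0.6108 (then +3.8637 / +1.0353)
    (1,1) via y @ 0.6108
    (1,0) via y @ 1.6461  # hit
  → r_3 = 1.6461

ranges = [3.5303, 0.5073, 1.6461]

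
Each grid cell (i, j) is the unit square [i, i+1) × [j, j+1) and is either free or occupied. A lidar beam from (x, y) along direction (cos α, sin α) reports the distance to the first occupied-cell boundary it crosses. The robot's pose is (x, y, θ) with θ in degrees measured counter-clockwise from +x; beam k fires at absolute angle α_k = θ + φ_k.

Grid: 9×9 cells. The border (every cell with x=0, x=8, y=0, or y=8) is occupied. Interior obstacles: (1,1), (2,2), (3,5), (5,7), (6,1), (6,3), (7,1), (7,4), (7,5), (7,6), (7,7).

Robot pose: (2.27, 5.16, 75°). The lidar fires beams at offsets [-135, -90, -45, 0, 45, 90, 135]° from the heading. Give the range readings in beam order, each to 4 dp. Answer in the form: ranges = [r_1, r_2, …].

ranges = [4.8036, 4.4819, 0.8429, 2.9402, 2.5400, 1.3148, 1.4665]

beam 1: φ=-135°, α=300°
  direction (0.5000, -0.8660); cell (2,5); t to first gridline: x 1.4600, y 0.1848 (then +2.0000 / +1.1547)
    (2,4) via y @ 0.1848
    (2,3) via y @ 1.3395
    (3,3) via x @ 1.4600
    (3,2) via y @ 2.4942
    (4,2) via x @ 3.4600
    (4,1) via y @ 3.6489
    (4,0) via y @ 4.8036  # hit
  → r_1 = 4.8036
beam 2: φ=-90°, α=345°
  direction (0.9659, -0.2588); cell (2,5); t to first gridline: x 0.7558, y 0.6182 (then +1.0353 / +3.8637)
    (2,4) via y @ 0.6182
    (3,4) via x @ 0.7558
    (4,4) via x @ 1.7910
    (5,4) via x @ 2.8263
    (6,4) via x @ 3.8616
    (6,3) via y @ 4.4819  # hit
  → r_2 = 4.4819
beam 3: φ=-45°, α=30°
  direction (0.8660, 0.5000); cell (2,5); t to first gridline: x 0.8429, y 1.6800 (then +1.1547 / +2.0000)
    (3,5) via x @ 0.8429  # hit
  → r_3 = 0.8429
beam 4: φ=0°, α=75°
  direction (0.2588, 0.9659); cell (2,5); t to first gridline: x 2.8205, y 0.8696 (then +3.8637 / +1.0353)
    (2,6) via y @ 0.8696
    (2,7) via y @ 1.9049
    (3,7) via x @ 2.8205
    (3,8) via y @ 2.9402  # hit
  → r_4 = 2.9402
beam 5: φ=45°, α=120°
  direction (-0.5000, 0.8660); cell (2,5); t to first gridline: x 0.5400, y 0.9699 (then +2.0000 / +1.1547)
    (1,5) via x @ 0.5400
    (1,6) via y @ 0.9699
    (1,7) via y @ 2.1246
    (0,7) via x @ 2.5400  # hit
  → r_5 = 2.5400
beam 6: φ=90°, α=165°
  direction (-0.9659, 0.2588); cell (2,5); t to first gridline: x 0.2795, y 3.2455 (then +1.0353 / +3.8637)
    (1,5) via x @ 0.2795
    (0,5) via x @ 1.3148  # hit
  → r_6 = 1.3148
beam 7: φ=135°, α=210°
  direction (-0.8660, -0.5000); cell (2,5); t to first gridline: x 0.3118, y 0.3200 (then +1.1547 / +2.0000)
    (1,5) via x @ 0.3118
    (1,4) via y @ 0.3200
    (0,4) via x @ 1.4665  # hit
  → r_7 = 1.4665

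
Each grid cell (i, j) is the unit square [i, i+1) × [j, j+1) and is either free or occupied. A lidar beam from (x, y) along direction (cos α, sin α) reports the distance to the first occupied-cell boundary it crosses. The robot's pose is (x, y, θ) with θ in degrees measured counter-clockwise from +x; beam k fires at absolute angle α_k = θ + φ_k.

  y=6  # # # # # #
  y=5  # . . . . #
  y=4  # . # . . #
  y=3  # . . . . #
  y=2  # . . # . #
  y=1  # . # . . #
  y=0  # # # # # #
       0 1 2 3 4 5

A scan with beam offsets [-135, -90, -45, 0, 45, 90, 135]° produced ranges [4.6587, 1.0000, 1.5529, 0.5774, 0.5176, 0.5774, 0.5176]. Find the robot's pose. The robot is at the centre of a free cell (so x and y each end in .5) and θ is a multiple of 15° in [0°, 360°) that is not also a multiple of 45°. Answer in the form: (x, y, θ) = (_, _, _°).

The pose lattice has 17·16 = 272 candidates. Test each by forward raycasting.
  (1.5, 3.5, 30°): beam 1 = 1.9319 ≠ 4.6587 ✗
  (3.5, 4.5, 255°): beam 1 = 1.7321 ≠ 4.6587 ✗
  (1.5, 4.5, 105°): beam 1 = 0.5774 ≠ 4.6587 ✗
  …
  (4.5, 1.5, 240°): r_1=4.6587, r_2=1.0000, r_3=1.5529, r_4=0.5774, r_5=0.5176, r_6=0.5774, r_7=0.5176 — all match ✓
Only this pose fits every beam.

(x, y, θ) = (4.5, 1.5, 240°)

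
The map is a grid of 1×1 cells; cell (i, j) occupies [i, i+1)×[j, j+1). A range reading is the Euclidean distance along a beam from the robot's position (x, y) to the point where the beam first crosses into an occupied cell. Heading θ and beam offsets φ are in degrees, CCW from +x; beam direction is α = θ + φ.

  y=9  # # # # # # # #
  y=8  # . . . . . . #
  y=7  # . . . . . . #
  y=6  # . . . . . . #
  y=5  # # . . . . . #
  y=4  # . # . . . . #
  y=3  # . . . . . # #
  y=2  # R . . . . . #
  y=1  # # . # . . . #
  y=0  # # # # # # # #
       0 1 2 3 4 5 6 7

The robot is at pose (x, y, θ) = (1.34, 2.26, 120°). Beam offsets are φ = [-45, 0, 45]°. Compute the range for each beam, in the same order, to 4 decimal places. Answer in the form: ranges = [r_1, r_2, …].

ranges = [2.5500, 0.6800, 0.3520]

beam 1: φ=-45°, α=75°
  d=(0.2588,0.9659)  start (1,2)  tX=2.5500 tY=0.7661  stride 1/|dx|=3.8637 1/|dy|=1.0353
    cross y-line → (1,3), t=0.7661
    cross y-line → (1,4), t=1.8014
    cross x-line → (2,4), t=2.5500 (wall)
  → r_1 = 2.5500
beam 2: φ=0°, α=120°
  d=(-0.5000,0.8660)  start (1,2)  tX=0.6800 tY=0.8545  stride 1/|dx|=2.0000 1/|dy|=1.1547
    cross x-line → (0,2), t=0.6800 (wall)
  → r_2 = 0.6800
beam 3: φ=45°, α=165°
  d=(-0.9659,0.2588)  start (1,2)  tX=0.3520 tY=2.8591  stride 1/|dx|=1.0353 1/|dy|=3.8637
    cross x-line → (0,2), t=0.3520 (wall)
  → r_3 = 0.3520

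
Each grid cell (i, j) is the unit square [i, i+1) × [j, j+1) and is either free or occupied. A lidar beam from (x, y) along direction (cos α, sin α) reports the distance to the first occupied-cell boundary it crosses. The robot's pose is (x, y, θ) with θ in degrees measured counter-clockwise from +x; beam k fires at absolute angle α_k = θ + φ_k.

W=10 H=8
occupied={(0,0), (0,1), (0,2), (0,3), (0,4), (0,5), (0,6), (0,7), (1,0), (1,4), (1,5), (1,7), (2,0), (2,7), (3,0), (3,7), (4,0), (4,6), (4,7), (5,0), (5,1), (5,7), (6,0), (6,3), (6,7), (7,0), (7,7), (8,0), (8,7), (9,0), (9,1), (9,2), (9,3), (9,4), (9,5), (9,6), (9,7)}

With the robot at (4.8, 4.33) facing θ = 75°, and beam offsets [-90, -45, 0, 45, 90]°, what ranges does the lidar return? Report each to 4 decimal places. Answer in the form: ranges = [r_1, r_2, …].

beam 1: φ=-90°, α=345°
  cosα=0.9659 sinα=-0.2588 | (4,4) | tMaxX 0.2071 tMaxY 1.2750 | tΔX 1.0353 tΔY 3.8637
    t=0.2071 [x] (5,4)
    t=1.2423 [x] (6,4)
    t=1.2750 [y] (6,3) — stop
  → r_1 = 1.2750
beam 2: φ=-45°, α=30°
  cosα=0.8660 sinα=0.5000 | (4,4) | tMaxX 0.2309 tMaxY 1.3400 | tΔX 1.1547 tΔY 2.0000
    t=0.2309 [x] (5,4)
    t=1.3400 [y] (5,5)
    t=1.3856 [x] (6,5)
    t=2.5403 [x] (7,5)
    t=3.3400 [y] (7,6)
    t=3.6950 [x] (8,6)
    t=4.8497 [x] (9,6) — stop
  → r_2 = 4.8497
beam 3: φ=0°, α=75°
  cosα=0.2588 sinα=0.9659 | (4,4) | tMaxX 0.7727 tMaxY 0.6936 | tΔX 3.8637 tΔY 1.0353
    t=0.6936 [y] (4,5)
    t=0.7727 [x] (5,5)
    t=1.7289 [y] (5,6)
    t=2.7642 [y] (5,7) — stop
  → r_3 = 2.7642
beam 4: φ=45°, α=120°
  cosα=-0.5000 sinα=0.8660 | (4,4) | tMaxX 1.6000 tMaxY 0.7736 | tΔX 2.0000 tΔY 1.1547
    t=0.7736 [y] (4,5)
    t=1.6000 [x] (3,5)
    t=1.9283 [y] (3,6)
    t=3.0831 [y] (3,7) — stop
  → r_4 = 3.0831
beam 5: φ=90°, α=165°
  cosα=-0.9659 sinα=0.2588 | (4,4) | tMaxX 0.8282 tMaxY 2.5887 | tΔX 1.0353 tΔY 3.8637
    t=0.8282 [x] (3,4)
    t=1.8635 [x] (2,4)
    t=2.5887 [y] (2,5)
    t=2.8988 [x] (1,5) — stop
  → r_5 = 2.8988

ranges = [1.2750, 4.8497, 2.7642, 3.0831, 2.8988]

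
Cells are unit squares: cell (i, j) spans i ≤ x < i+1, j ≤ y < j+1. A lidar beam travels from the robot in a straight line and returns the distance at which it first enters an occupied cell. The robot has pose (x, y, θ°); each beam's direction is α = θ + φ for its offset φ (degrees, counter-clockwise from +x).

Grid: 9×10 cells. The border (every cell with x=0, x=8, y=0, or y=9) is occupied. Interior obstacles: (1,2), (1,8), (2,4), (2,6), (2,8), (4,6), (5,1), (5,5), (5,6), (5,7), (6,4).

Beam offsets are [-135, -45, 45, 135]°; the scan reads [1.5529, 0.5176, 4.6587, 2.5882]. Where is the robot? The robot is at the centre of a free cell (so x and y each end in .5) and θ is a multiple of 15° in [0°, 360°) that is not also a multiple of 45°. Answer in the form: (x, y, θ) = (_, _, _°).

Candidates: 45 free-cell centres × 16 headings = 720 poses. Raycast each; keep the one whose scan matches to 4 dp.
  (3.5, 7.5, 30°): beam 1 = 2.5882 ≠ 1.5529 ✗
  (6.5, 7.5, 345°): beam 1 = 0.5774 ≠ 1.5529 ✗
  (7.5, 2.5, 330°): beam 1 = 1.9319 ≠ 1.5529 ✗
  …
  (6.5, 3.5, 150°): r_1=1.5529, r_2=0.5176, r_3=4.6587, r_4=2.5882 — all match ✓
Only this pose fits every beam.

(x, y, θ) = (6.5, 3.5, 150°)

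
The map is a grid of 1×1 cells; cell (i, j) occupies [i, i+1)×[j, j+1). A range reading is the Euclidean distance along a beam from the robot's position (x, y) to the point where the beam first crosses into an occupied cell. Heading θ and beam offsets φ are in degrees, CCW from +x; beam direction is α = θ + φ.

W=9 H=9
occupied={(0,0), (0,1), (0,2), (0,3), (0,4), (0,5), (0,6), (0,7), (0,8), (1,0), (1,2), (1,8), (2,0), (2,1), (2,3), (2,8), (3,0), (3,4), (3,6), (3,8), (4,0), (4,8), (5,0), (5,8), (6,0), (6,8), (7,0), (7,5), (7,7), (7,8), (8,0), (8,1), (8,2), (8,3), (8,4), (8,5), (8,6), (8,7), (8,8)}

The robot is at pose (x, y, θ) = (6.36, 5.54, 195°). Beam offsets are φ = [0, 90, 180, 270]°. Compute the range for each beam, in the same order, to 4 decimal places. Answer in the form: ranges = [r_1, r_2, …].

ranges = [2.4433, 4.7002, 0.6626, 2.5468]

beam 1: φ=0°, α=195°
  dir = (cos 195°, sin 195°) = (-0.9659, -0.2588); from cell (6,5)
  next x-line at t=0.3727, next y-line at t=2.0864; Δt_x=1.0353, Δt_y=3.8637
    x: enter (5,5) at t=0.3727
    x: enter (4,5) at t=1.4080
    y: enter (4,4) at t=2.0864
    x: enter (3,4) at t=2.4433 ← occupied
  → r_1 = 2.4433
beam 2: φ=90°, α=285°
  dir = (cos 285°, sin 285°) = (0.2588, -0.9659); from cell (6,5)
  next x-line at t=2.4728, next y-line at t=0.5590; Δt_x=3.8637, Δt_y=1.0353
    y: enter (6,4) at t=0.5590
    y: enter (6,3) at t=1.5943
    x: enter (7,3) at t=2.4728
    y: enter (7,2) at t=2.6296
    y: enter (7,1) at t=3.6649
    y: enter (7,0) at t=4.7002 ← occupied
  → r_2 = 4.7002
beam 3: φ=180°, α=15°
  dir = (cos 15°, sin 15°) = (0.9659, 0.2588); from cell (6,5)
  next x-line at t=0.6626, next y-line at t=1.7773; Δt_x=1.0353, Δt_y=3.8637
    x: enter (7,5) at t=0.6626 ← occupied
  → r_3 = 0.6626
beam 4: φ=270°, α=105°
  dir = (cos 105°, sin 105°) = (-0.2588, 0.9659); from cell (6,5)
  next x-line at t=1.3909, next y-line at t=0.4762; Δt_x=3.8637, Δt_y=1.0353
    y: enter (6,6) at t=0.4762
    x: enter (5,6) at t=1.3909
    y: enter (5,7) at t=1.5115
    y: enter (5,8) at t=2.5468 ← occupied
  → r_4 = 2.5468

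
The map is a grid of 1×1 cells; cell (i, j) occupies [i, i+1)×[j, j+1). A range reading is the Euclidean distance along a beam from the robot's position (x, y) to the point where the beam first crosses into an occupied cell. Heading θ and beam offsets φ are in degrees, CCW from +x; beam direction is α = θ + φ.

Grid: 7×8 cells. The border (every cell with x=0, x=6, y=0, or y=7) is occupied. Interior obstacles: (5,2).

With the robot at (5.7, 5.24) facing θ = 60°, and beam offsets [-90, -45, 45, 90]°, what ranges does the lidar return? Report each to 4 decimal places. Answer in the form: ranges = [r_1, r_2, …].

beam 1: φ=-90°, α=330°
  d=(0.8660,-0.5000)  start (5,5)  tX=0.3464 tY=0.4800  stride 1/|dx|=1.1547 1/|dy|=2.0000
    cross x-line → (6,5), t=0.3464 (wall)
  → r_1 = 0.3464
beam 2: φ=-45°, α=15°
  d=(0.9659,0.2588)  start (5,5)  tX=0.3106 tY=2.9364  stride 1/|dx|=1.0353 1/|dy|=3.8637
    cross x-line → (6,5), t=0.3106 (wall)
  → r_2 = 0.3106
beam 3: φ=45°, α=105°
  d=(-0.2588,0.9659)  start (5,5)  tX=2.7046 tY=0.7868  stride 1/|dx|=3.8637 1/|dy|=1.0353
    cross y-line → (5,6), t=0.7868
    cross y-line → (5,7), t=1.8221 (wall)
  → r_3 = 1.8221
beam 4: φ=90°, α=150°
  d=(-0.8660,0.5000)  start (5,5)  tX=0.8083 tY=1.5200  stride 1/|dx|=1.1547 1/|dy|=2.0000
    cross x-line → (4,5), t=0.8083
    cross y-line → (4,6), t=1.5200
    cross x-line → (3,6), t=1.9630
    cross x-line → (2,6), t=3.1177
    cross y-line → (2,7), t=3.5200 (wall)
  → r_4 = 3.5200

ranges = [0.3464, 0.3106, 1.8221, 3.5200]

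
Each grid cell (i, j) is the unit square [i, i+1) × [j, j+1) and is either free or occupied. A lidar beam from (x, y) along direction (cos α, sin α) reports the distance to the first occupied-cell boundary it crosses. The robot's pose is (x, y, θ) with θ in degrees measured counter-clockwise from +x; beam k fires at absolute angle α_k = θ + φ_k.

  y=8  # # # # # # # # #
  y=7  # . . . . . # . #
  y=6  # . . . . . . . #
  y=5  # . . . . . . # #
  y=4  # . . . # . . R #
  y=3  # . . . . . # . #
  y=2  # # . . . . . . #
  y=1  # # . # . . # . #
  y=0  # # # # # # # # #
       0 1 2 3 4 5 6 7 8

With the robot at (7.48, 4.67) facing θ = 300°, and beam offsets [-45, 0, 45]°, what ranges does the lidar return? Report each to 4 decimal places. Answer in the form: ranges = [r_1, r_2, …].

ranges = [2.7642, 1.0400, 0.5383]

beam 1: φ=-45°, α=255°
  d=(-0.2588,-0.9659)  start (7,4)  tX=1.8546 tY=0.6936  stride 1/|dx|=3.8637 1/|dy|=1.0353
    cross y-line → (7,3), t=0.6936
    cross y-line → (7,2), t=1.7289
    cross x-line → (6,2), t=1.8546
    cross y-line → (6,1), t=2.7642 (wall)
  → r_1 = 2.7642
beam 2: φ=0°, α=300°
  d=(0.5000,-0.8660)  start (7,4)  tX=1.0400 tY=0.7736  stride 1/|dx|=2.0000 1/|dy|=1.1547
    cross y-line → (7,3), t=0.7736
    cross x-line → (8,3), t=1.0400 (wall)
  → r_2 = 1.0400
beam 3: φ=45°, α=345°
  d=(0.9659,-0.2588)  start (7,4)  tX=0.5383 tY=2.5887  stride 1/|dx|=1.0353 1/|dy|=3.8637
    cross x-line → (8,4), t=0.5383 (wall)
  → r_3 = 0.5383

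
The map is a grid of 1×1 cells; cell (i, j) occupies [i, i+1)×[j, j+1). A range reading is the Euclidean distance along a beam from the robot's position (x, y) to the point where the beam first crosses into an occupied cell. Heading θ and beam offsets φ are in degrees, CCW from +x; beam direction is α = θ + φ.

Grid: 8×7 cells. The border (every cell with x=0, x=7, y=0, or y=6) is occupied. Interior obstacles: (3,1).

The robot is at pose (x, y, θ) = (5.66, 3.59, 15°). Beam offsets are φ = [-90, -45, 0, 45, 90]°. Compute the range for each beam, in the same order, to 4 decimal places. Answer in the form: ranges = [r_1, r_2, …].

beam 1: φ=-90°, α=285°
  cosα=0.2588 sinα=-0.9659 | (5,3) | tMaxX 1.3137 tMaxY 0.6108 | tΔX 3.8637 tΔY 1.0353
    t=0.6108 [y] (5,2)
    t=1.3137 [x] (6,2)
    t=1.6461 [y] (6,1)
    t=2.6814 [y] (6,0) — stop
  → r_1 = 2.6814
beam 2: φ=-45°, α=330°
  cosα=0.8660 sinα=-0.5000 | (5,3) | tMaxX 0.3926 tMaxY 1.1800 | tΔX 1.1547 tΔY 2.0000
    t=0.3926 [x] (6,3)
    t=1.1800 [y] (6,2)
    t=1.5473 [x] (7,2) — stop
  → r_2 = 1.5473
beam 3: φ=0°, α=15°
  cosα=0.9659 sinα=0.2588 | (5,3) | tMaxX 0.3520 tMaxY 1.5841 | tΔX 1.0353 tΔY 3.8637
    t=0.3520 [x] (6,3)
    t=1.3873 [x] (7,3) — stop
  → r_3 = 1.3873
beam 4: φ=45°, α=60°
  cosα=0.5000 sinα=0.8660 | (5,3) | tMaxX 0.6800 tMaxY 0.4734 | tΔX 2.0000 tΔY 1.1547
    t=0.4734 [y] (5,4)
    t=0.6800 [x] (6,4)
    t=1.6281 [y] (6,5)
    t=2.6800 [x] (7,5) — stop
  → r_4 = 2.6800
beam 5: φ=90°, α=105°
  cosα=-0.2588 sinα=0.9659 | (5,3) | tMaxX 2.5500 tMaxY 0.4245 | tΔX 3.8637 tΔY 1.0353
    t=0.4245 [y] (5,4)
    t=1.4597 [y] (5,5)
    t=2.4950 [y] (5,6) — stop
  → r_5 = 2.4950

ranges = [2.6814, 1.5473, 1.3873, 2.6800, 2.4950]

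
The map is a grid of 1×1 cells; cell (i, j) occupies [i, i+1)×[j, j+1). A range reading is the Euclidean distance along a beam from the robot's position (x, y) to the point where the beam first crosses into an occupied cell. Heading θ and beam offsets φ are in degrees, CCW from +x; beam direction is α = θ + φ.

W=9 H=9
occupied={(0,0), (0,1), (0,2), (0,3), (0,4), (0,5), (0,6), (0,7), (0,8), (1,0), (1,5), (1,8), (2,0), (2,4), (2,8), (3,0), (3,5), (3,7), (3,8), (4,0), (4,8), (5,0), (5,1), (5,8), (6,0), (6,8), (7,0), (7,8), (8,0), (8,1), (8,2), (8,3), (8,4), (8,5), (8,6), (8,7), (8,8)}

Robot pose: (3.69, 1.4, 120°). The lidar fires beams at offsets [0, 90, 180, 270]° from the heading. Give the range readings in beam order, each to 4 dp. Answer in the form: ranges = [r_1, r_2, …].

ranges = [3.0022, 0.8000, 0.4619, 4.9768]

beam 1: φ=0°, α=120°
  d=(-0.5000,0.8660)  start (3,1)  tX=1.3800 tY=0.6928  stride 1/|dx|=2.0000 1/|dy|=1.1547
    cross y-line → (3,2), t=0.6928
    cross x-line → (2,2), t=1.3800
    cross y-line → (2,3), t=1.8475
    cross y-line → (2,4), t=3.0022 (wall)
  → r_1 = 3.0022
beam 2: φ=90°, α=210°
  d=(-0.8660,-0.5000)  start (3,1)  tX=0.7967 tY=0.8000  stride 1/|dx|=1.1547 1/|dy|=2.0000
    cross x-line → (2,1), t=0.7967
    cross y-line → (2,0), t=0.8000 (wall)
  → r_2 = 0.8000
beam 3: φ=180°, α=300°
  d=(0.5000,-0.8660)  start (3,1)  tX=0.6200 tY=0.4619  stride 1/|dx|=2.0000 1/|dy|=1.1547
    cross y-line → (3,0), t=0.4619 (wall)
  → r_3 = 0.4619
beam 4: φ=270°, α=30°
  d=(0.8660,0.5000)  start (3,1)  tX=0.3580 tY=1.2000  stride 1/|dx|=1.1547 1/|dy|=2.0000
    cross x-line → (4,1), t=0.3580
    cross y-line → (4,2), t=1.2000
    cross x-line → (5,2), t=1.5127
    cross x-line → (6,2), t=2.6674
    cross y-line → (6,3), t=3.2000
    cross x-line → (7,3), t=3.8221
    cross x-line → (8,3), t=4.9768 (wall)
  → r_4 = 4.9768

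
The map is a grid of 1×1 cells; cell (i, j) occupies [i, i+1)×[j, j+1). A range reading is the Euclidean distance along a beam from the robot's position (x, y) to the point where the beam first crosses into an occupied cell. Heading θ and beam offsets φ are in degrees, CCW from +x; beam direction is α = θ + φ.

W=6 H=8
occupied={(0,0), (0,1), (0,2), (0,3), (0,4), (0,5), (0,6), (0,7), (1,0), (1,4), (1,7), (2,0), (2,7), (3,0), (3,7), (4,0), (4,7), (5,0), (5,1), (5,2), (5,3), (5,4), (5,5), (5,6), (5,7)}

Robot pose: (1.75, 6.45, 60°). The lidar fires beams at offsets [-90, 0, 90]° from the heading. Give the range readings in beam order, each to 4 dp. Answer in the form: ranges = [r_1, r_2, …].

beam 1: φ=-90°, α=330°
  cosα=0.8660 sinα=-0.5000 | (1,6) | tMaxX 0.2887 tMaxY 0.9000 | tΔX 1.1547 tΔY 2.0000
    t=0.2887 [x] (2,6)
    t=0.9000 [y] (2,5)
    t=1.4434 [x] (3,5)
    t=2.5981 [x] (4,5)
    t=2.9000 [y] (4,4)
    t=3.7528 [x] (5,4) — stop
  → r_1 = 3.7528
beam 2: φ=0°, α=60°
  cosα=0.5000 sinα=0.8660 | (1,6) | tMaxX 0.5000 tMaxY 0.6351 | tΔX 2.0000 tΔY 1.1547
    t=0.5000 [x] (2,6)
    t=0.6351 [y] (2,7) — stop
  → r_2 = 0.6351
beam 3: φ=90°, α=150°
  cosα=-0.8660 sinα=0.5000 | (1,6) | tMaxX 0.8660 tMaxY 1.1000 | tΔX 1.1547 tΔY 2.0000
    t=0.8660 [x] (0,6) — stop
  → r_3 = 0.8660

ranges = [3.7528, 0.6351, 0.8660]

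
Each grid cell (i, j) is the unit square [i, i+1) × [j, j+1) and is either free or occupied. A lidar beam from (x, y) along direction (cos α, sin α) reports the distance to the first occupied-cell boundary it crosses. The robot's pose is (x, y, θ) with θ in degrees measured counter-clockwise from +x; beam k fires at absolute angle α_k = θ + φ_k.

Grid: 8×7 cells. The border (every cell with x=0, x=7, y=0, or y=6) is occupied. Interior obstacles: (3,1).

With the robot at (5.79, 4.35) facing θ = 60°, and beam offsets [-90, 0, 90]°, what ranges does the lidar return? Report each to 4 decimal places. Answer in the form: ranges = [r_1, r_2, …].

ranges = [1.3972, 1.9053, 3.3000]

beam 1: φ=-90°, α=330°
  direction (0.8660, -0.5000); cell (5,4); t to first gridline: x 0.2425, y 0.7000 (then +1.1547 / +2.0000)
    (6,4) via x @ 0.2425
    (6,3) via y @ 0.7000
    (7,3) via x @ 1.3972  # hit
  → r_1 = 1.3972
beam 2: φ=0°, α=60°
  direction (0.5000, 0.8660); cell (5,4); t to first gridline: x 0.4200, y 0.7506 (then +2.0000 / +1.1547)
    (6,4) via x @ 0.4200
    (6,5) via y @ 0.7506
    (6,6) via y @ 1.9053  # hit
  → r_2 = 1.9053
beam 3: φ=90°, α=150°
  direction (-0.8660, 0.5000); cell (5,4); t to first gridline: x 0.9122, y 1.3000 (then +1.1547 / +2.0000)
    (4,4) via x @ 0.9122
    (4,5) via y @ 1.3000
    (3,5) via x @ 2.0669
    (2,5) via x @ 3.2216
    (2,6) via y @ 3.3000  # hit
  → r_3 = 3.3000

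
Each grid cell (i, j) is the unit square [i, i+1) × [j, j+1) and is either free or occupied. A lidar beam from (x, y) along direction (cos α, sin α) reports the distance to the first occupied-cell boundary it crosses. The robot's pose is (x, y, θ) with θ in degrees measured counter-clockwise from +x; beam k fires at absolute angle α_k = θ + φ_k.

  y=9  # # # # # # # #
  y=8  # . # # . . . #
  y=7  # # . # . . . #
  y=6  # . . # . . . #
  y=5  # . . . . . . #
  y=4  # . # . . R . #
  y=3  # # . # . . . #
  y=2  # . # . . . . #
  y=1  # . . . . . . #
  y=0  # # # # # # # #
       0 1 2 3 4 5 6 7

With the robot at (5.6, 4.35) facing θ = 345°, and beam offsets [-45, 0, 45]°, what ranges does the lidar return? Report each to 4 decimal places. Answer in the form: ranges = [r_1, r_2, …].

ranges = [2.8000, 1.4494, 1.6166]

beam 1: φ=-45°, α=300°
  direction (0.5000, -0.8660); cell (5,4); t to first gridline: x 0.8000, y 0.4041 (then +2.0000 / +1.1547)
    (5,3) via y @ 0.4041
    (6,3) via x @ 0.8000
    (6,2) via y @ 1.5588
    (6,1) via y @ 2.7135
    (7,1) via x @ 2.8000  # hit
  → r_1 = 2.8000
beam 2: φ=0°, α=345°
  direction (0.9659, -0.2588); cell (5,4); t to first gridline: x 0.4141, y 1.3523 (then +1.0353 / +3.8637)
    (6,4) via x @ 0.4141
    (6,3) via y @ 1.3523
    (7,3) via x @ 1.4494  # hit
  → r_2 = 1.4494
beam 3: φ=45°, α=30°
  direction (0.8660, 0.5000); cell (5,4); t to first gridline: x 0.4619, y 1.3000 (then +1.1547 / +2.0000)
    (6,4) via x @ 0.4619
    (6,5) via y @ 1.3000
    (7,5) via x @ 1.6166  # hit
  → r_3 = 1.6166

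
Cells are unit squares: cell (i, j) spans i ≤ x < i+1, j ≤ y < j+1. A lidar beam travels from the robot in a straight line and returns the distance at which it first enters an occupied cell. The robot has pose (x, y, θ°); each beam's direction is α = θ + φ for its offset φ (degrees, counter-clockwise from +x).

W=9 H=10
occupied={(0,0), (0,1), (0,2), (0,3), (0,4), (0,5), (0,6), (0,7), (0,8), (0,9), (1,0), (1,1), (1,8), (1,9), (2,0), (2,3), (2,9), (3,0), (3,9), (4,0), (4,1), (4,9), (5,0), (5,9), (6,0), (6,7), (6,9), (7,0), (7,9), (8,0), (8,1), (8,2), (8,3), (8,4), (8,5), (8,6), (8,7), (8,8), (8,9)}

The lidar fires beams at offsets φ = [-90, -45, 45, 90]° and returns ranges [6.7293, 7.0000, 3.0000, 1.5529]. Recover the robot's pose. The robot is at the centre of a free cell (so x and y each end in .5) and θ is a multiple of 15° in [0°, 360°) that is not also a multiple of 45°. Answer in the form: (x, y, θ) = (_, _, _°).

Enumerate (i+0.5, j+0.5, θ) over the 51 free cells and 16 admissible headings. For each, cast all 4 beams and compare to the given ranges.
  (5.5, 5.5, 330°): beam 1 = 5.1962 ≠ 6.7293 ✗
  (7.5, 8.5, 285°): beam 2 = 1.0000 ≠ 7.0000 ✗
  (1.5, 4.5, 285°): beam 1 = 0.5176 ≠ 6.7293 ✗
  …
  (4.5, 7.5, 345°): r_1=6.7293, r_2=7.0000, r_3=3.0000, r_4=1.5529 — all match ✓
No second candidate reproduces the full scan.

(x, y, θ) = (4.5, 7.5, 345°)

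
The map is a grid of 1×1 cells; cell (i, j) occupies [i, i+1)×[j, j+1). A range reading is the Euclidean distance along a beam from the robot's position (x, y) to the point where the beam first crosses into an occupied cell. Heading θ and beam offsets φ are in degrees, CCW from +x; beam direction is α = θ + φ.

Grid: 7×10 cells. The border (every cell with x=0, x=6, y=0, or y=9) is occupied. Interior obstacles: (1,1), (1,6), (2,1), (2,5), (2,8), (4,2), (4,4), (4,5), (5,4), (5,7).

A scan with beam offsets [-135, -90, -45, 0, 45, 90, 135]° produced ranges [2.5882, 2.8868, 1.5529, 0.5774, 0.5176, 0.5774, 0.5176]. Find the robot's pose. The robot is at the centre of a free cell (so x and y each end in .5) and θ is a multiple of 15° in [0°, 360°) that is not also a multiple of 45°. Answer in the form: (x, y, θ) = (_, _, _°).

(x, y, θ) = (2.5, 6.5, 150°)

The pose lattice has 30·16 = 480 candidates. Test each by forward raycasting.
  (2.5, 7.5, 120°): beam 1 = 3.6235 ≠ 2.5882 ✗
  (1.5, 3.5, 60°): beam 1 = 1.5529 ≠ 2.5882 ✗
  (3.5, 7.5, 15°): beam 1 = 1.7321 ≠ 2.5882 ✗
  (2.5, 3.5, 30°): beam 1 = 1.5529 ≠ 2.5882 ✗
  …
  (2.5, 6.5, 150°): r_1=2.5882, r_2=2.8868, r_3=1.5529, r_4=0.5774, r_5=0.5176, r_6=0.5774, r_7=0.5176 — all match ✓
Only this pose fits every beam.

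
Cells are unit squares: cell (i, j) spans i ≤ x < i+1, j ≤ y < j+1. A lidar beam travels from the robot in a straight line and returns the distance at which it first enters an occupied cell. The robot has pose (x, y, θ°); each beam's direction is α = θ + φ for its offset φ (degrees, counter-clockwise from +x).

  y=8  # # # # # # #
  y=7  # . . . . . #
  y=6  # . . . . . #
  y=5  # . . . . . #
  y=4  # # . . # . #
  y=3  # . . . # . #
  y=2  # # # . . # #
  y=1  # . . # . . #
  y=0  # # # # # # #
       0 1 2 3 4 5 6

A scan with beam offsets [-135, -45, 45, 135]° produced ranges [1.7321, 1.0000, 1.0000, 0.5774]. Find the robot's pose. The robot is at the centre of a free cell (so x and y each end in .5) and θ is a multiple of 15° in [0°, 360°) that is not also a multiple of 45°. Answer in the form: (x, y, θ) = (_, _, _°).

(x, y, θ) = (2.5, 3.5, 165°)

Enumerate (i+0.5, j+0.5, θ) over the 28 free cells and 16 admissible headings. For each, cast all 4 beams and compare to the given ranges.
  (3.5, 6.5, 195°): beam 2 = 2.8868 ≠ 1.0000 ✗
  (2.5, 1.5, 210°): beam 1 = 0.5176 ≠ 1.7321 ✗
  (2.5, 7.5, 150°): beam 1 = 1.9319 ≠ 1.7321 ✗
  (3.5, 2.5, 285°): beam 1 = 0.5774 ≠ 1.7321 ✗
  (5.5, 7.5, 150°): beam 1 = 0.5176 ≠ 1.7321 ✗
  …
  (2.5, 3.5, 165°): r_1=1.7321, r_2=1.0000, r_3=1.0000, r_4=0.5774 — all match ✓
Unique over the lattice → pose = (2.5, 3.5, 165°).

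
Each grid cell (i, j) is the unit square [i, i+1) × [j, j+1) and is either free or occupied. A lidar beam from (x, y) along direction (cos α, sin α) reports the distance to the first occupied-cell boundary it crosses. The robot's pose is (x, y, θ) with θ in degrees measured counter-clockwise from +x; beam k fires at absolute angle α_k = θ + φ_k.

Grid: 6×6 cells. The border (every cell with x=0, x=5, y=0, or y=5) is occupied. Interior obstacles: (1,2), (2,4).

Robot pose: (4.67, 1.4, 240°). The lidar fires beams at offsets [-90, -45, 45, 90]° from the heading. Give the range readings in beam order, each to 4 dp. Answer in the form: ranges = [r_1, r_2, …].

beam 1: φ=-90°, α=150°
  direction (-0.8660, 0.5000); cell (4,1); t to first gridline: x 0.7736, y 1.2000 (then +1.1547 / +2.0000)
    (3,1) via x @ 0.7736
    (3,2) via y @ 1.2000
    (2,2) via x @ 1.9283
    (1,2) via x @ 3.0831  # hit
  → r_1 = 3.0831
beam 2: φ=-45°, α=195°
  direction (-0.9659, -0.2588); cell (4,1); t to first gridline: x 0.6936, y 1.5455 (then +1.0353 / +3.8637)
    (3,1) via x @ 0.6936
    (3,0) via y @ 1.5455  # hit
  → r_2 = 1.5455
beam 3: φ=45°, α=285°
  direction (0.2588, -0.9659); cell (4,1); t to first gridline: x 1.2750, y 0.4141 (then +3.8637 / +1.0353)
    (4,0) via y @ 0.4141  # hit
  → r_3 = 0.4141
beam 4: φ=90°, α=330°
  direction (0.8660, -0.5000); cell (4,1); t to first gridline: x 0.3811, y 0.8000 (then +1.1547 / +2.0000)
    (5,1) via x @ 0.3811  # hit
  → r_4 = 0.3811

ranges = [3.0831, 1.5455, 0.4141, 0.3811]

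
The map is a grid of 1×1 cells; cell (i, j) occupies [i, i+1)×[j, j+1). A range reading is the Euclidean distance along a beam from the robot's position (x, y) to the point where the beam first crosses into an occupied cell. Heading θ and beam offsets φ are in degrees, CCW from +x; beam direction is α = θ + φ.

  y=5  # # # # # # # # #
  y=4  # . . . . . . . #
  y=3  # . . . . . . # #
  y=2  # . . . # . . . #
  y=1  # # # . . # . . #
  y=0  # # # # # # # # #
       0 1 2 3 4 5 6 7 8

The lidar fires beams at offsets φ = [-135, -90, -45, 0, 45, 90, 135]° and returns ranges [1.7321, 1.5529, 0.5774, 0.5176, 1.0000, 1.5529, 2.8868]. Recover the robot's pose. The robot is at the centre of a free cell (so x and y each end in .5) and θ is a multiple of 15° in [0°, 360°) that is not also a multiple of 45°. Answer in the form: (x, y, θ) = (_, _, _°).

(x, y, θ) = (1.5, 3.5, 195°)

The pose lattice has 23·16 = 368 candidates. Test each by forward raycasting.
  (2.5, 4.5, 255°): beam 1 = 0.5774 ≠ 1.7321 ✗
  (1.5, 2.5, 165°): beam 1 = 5.0000 ≠ 1.7321 ✗
  (3.5, 2.5, 75°): beam 2 = 0.5176 ≠ 1.5529 ✗
  (1.5, 4.5, 240°): beam 1 = 0.5176 ≠ 1.7321 ✗
  (3.5, 3.5, 345°): beam 1 = 2.8868 ≠ 1.7321 ✗
  …
  (1.5, 3.5, 195°): r_1=1.7321, r_2=1.5529, r_3=0.5774, r_4=0.5176, r_5=1.0000, r_6=1.5529, r_7=2.8868 — all match ✓
Unique over the lattice → pose = (1.5, 3.5, 195°).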